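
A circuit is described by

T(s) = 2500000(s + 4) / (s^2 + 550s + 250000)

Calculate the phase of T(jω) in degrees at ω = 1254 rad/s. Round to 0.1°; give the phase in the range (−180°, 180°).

At s = jω = j1254:
zero (s+4): 4 + j1254 → |·| = √(4²+1254²) = √1572532 ≈ 1254, ∠ = arctan(1254/4) ≈ 89.82°
quadratic: (j1254)² + 550·j1254 + 250000 = -1322516 + j689700 → |·| ≈ 1.4916e+06, ∠ ≈ 152.46°
∠T = 89.82° − 152.46° = -62.64°

-62.6°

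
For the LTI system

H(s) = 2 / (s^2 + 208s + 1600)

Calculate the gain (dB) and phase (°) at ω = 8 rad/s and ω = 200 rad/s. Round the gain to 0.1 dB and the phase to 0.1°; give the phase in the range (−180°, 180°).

ω = 8: -61.1 dB, -47.3°; ω = 200: -89.0 dB, -132.7°

Substitute s = j8:
Numerator: 2 = 2 + j0
Denominator: (j8)^2 + 208(j8) + 1600 = 1536 + j1664
|N| = √(2² + 0²) ≈ 2, ∠N ≈ 0.00°
|D| = √(1536² + 1664²) ≈ 2264.6, ∠D ≈ 47.29°
|H| = 2 / 2264.6 ≈ 0.00088316
Gain = 20 log₁₀(0.00088316) ≈ -61.08 dB
∠H = 0.00° − 47.29° = -47.29°

Substitute s = j200:
Numerator: 2 = 2 + j0
Denominator: (j200)^2 + 208(j200) + 1600 = -38400 + j41600
|N| = √(2² + 0²) ≈ 2, ∠N ≈ 0.00°
|D| = √(38400² + 41600²) ≈ 56614, ∠D ≈ 132.71°
|H| = 2 / 56614 ≈ 3.5327e-05
Gain = 20 log₁₀(3.5327e-05) ≈ -89.04 dB
∠H = 0.00° − 132.71° = -132.71°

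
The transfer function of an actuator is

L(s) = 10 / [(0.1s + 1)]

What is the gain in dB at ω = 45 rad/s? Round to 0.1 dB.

6.7 dB

At ω = 45 rad/s:
pole (1 + j45·0.1) = 1 + j4.5 → |·| ≈ 4.6098, ∠ ≈ 77.47°
|L| = 10 · 1 / (4.6098) ≈ 2.1693
Gain = 20 log₁₀(2.1693) ≈ 6.73 dB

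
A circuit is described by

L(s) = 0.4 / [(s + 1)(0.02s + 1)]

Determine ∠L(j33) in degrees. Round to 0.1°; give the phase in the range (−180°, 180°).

At ω = 33 rad/s:
pole (1 + j33·1) = 1 + j33 → |·| ≈ 33.015, ∠ ≈ 88.26°
pole (1 + j33·0.02) = 1 + j0.66 → |·| ≈ 1.1982, ∠ ≈ 33.42°
∠L = (0°) − (88.26° + 33.42°) = -121.68°

-121.7°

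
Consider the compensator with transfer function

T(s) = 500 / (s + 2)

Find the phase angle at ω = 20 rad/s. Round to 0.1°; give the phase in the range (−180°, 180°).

Substitute s = j20:
Numerator: 500 = 500 + j0
Denominator: (j20) + 2 = 2 + j20
|N| = √(500² + 0²) ≈ 500, ∠N ≈ 0.00°
|D| = √(2² + 20²) ≈ 20.1, ∠D ≈ 84.29°
∠T = 0.00° − 84.29° = -84.29°

-84.3°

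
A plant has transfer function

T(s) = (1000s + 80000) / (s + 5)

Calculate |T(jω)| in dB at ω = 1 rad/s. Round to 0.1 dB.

Substitute s = j1:
Numerator: 1000(j1) + 80000 = 80000 + j1000
Denominator: (j1) + 5 = 5 + j1
|N| = √(80000² + 1000²) ≈ 80006, ∠N ≈ 0.72°
|D| = √(5² + 1²) ≈ 5.099, ∠D ≈ 11.31°
|T| = 80006 / 5.099 ≈ 15691
Gain = 20 log₁₀(15691) ≈ 83.91 dB

83.9 dB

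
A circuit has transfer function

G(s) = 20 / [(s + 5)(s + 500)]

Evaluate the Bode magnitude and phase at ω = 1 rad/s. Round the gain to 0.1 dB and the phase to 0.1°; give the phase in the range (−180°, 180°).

At s = jω = j1:
pole (s+5): 5 + j1 → |·| = √(5²+1²) = √26 ≈ 5.099, ∠ = arctan(1/5) ≈ 11.31°
pole (s+500): 500 + j1 → |·| = √(500²+1²) = √250001 ≈ 500, ∠ = arctan(1/500) ≈ 0.11°
|G| = 20 / 2549.5 ≈ 0.0078447
Gain = 20 log₁₀(0.0078447) ≈ -42.11 dB
∠G = 0.00° − 11.42° = -11.42°

-42.1 dB, -11.4°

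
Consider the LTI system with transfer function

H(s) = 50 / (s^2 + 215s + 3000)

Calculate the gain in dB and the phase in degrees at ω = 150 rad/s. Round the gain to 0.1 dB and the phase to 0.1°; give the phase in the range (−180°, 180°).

-57.5 dB, -121.2°

Substitute s = j150:
Numerator: 50 = 50 + j0
Denominator: (j150)^2 + 215(j150) + 3000 = -19500 + j32250
|N| = √(50² + 0²) ≈ 50, ∠N ≈ 0.00°
|D| = √(19500² + 32250²) ≈ 37687, ∠D ≈ 121.16°
|H| = 50 / 37687 ≈ 0.0013267
Gain = 20 log₁₀(0.0013267) ≈ -57.54 dB
∠H = 0.00° − 121.16° = -121.16°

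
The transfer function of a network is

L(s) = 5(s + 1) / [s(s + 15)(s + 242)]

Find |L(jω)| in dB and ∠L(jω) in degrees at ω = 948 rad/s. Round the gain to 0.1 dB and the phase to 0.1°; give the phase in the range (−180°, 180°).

At s = jω = j948:
zero (s+1): 1 + j948 → |·| = √(1²+948²) = √898705 ≈ 948, ∠ = arctan(948/1) ≈ 89.94°
pole (s+15): 15 + j948 → |·| = √(15²+948²) = √898929 ≈ 948.12, ∠ = arctan(948/15) ≈ 89.09°
pole (s+242): 242 + j948 → |·| = √(242²+948²) = √957268 ≈ 978.4, ∠ = arctan(948/242) ≈ 75.68°
pole at origin: |s| = 948, ∠ = 90.00° (in denominator)
|L| = 5 · 948 / 8.794e+08 ≈ 5.39e-06
Gain = 20 log₁₀(5.39e-06) ≈ -105.37 dB
∠L = 89.94° − 254.77° = -164.83°

-105.4 dB, -164.8°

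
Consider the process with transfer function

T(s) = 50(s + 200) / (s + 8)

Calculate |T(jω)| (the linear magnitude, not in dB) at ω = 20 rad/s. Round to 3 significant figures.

467

At s = jω = j20:
zero (s+200): 200 + j20 → |·| = √(200²+20²) = √40400 ≈ 201, ∠ = arctan(20/200) ≈ 5.71°
pole (s+8): 8 + j20 → |·| = √(8²+20²) = √464 ≈ 21.541, ∠ = arctan(20/8) ≈ 68.20°
|T| = 50 · 201 / 21.541 ≈ 466.55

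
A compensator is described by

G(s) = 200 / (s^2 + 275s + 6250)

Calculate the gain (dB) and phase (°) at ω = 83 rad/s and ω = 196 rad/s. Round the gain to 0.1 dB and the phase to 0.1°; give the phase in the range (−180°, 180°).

Substitute s = j83:
Numerator: 200 = 200 + j0
Denominator: (j83)^2 + 275(j83) + 6250 = -639 + j22825
|N| = √(200² + 0²) ≈ 200, ∠N ≈ 0.00°
|D| = √(639² + 22825²) ≈ 22834, ∠D ≈ 91.60°
|G| = 200 / 22834 ≈ 0.0087589
Gain = 20 log₁₀(0.0087589) ≈ -41.15 dB
∠G = 0.00° − 91.60° = -91.60°

Substitute s = j196:
Numerator: 200 = 200 + j0
Denominator: (j196)^2 + 275(j196) + 6250 = -32166 + j53900
|N| = √(200² + 0²) ≈ 200, ∠N ≈ 0.00°
|D| = √(32166² + 53900²) ≈ 62768, ∠D ≈ 120.83°
|G| = 200 / 62768 ≈ 0.0031863
Gain = 20 log₁₀(0.0031863) ≈ -49.93 dB
∠G = 0.00° − 120.83° = -120.83°

ω = 83: -41.2 dB, -91.6°; ω = 196: -49.9 dB, -120.8°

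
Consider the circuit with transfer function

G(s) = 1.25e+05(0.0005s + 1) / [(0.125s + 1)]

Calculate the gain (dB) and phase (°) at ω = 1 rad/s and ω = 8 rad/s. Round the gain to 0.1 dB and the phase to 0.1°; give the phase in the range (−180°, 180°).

At ω = 1 rad/s:
zero (1 + j1·0.0005) = 1 + j0.0005 → |·| ≈ 1, ∠ ≈ 0.03°
pole (1 + j1·0.125) = 1 + j0.125 → |·| ≈ 1.0078, ∠ ≈ 7.13°
|G| = 1.25e+05 · 1 / (1.0078) ≈ 1.2403e+05
Gain = 20 log₁₀(1.2403e+05) ≈ 101.87 dB
∠G = (0.03°) − (7.13°) = -7.10°

At ω = 8 rad/s:
zero (1 + j8·0.0005) = 1 + j0.004 → |·| ≈ 1, ∠ ≈ 0.23°
pole (1 + j8·0.125) = 1 + j1 → |·| ≈ 1.4142, ∠ ≈ 45.00°
|G| = 1.25e+05 · 1 / (1.4142) ≈ 88389
Gain = 20 log₁₀(88389) ≈ 98.93 dB
∠G = (0.23°) − (45.00°) = -44.77°

ω = 1: 101.9 dB, -7.1°; ω = 8: 98.9 dB, -44.8°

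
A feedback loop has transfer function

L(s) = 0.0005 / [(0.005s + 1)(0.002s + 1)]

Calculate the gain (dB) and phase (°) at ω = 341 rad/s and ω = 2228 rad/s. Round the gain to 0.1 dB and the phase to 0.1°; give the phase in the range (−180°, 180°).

At ω = 341 rad/s:
pole (1 + j341·0.005) = 1 + j1.705 → |·| ≈ 1.9766, ∠ ≈ 59.61°
pole (1 + j341·0.002) = 1 + j0.682 → |·| ≈ 1.2104, ∠ ≈ 34.29°
|L| = 0.0005 · 1 / (1.9766 · 1.2104) ≈ 0.00020899
Gain = 20 log₁₀(0.00020899) ≈ -73.60 dB
∠L = (0°) − (59.61° + 34.29°) = -93.90°

At ω = 2228 rad/s:
pole (1 + j2228·0.005) = 1 + j11.14 → |·| ≈ 11.185, ∠ ≈ 84.87°
pole (1 + j2228·0.002) = 1 + j4.456 → |·| ≈ 4.5668, ∠ ≈ 77.35°
|L| = 0.0005 · 1 / (11.185 · 4.5668) ≈ 9.7886e-06
Gain = 20 log₁₀(9.7886e-06) ≈ -100.19 dB
∠L = (0°) − (84.87° + 77.35°) = -162.22°

ω = 341: -73.6 dB, -93.9°; ω = 2228: -100.2 dB, -162.2°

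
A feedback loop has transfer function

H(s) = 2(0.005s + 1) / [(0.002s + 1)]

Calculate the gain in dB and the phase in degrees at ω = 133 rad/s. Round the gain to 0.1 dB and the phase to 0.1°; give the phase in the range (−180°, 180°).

7.3 dB, 18.7°

At ω = 133 rad/s:
zero (1 + j133·0.005) = 1 + j0.665 → |·| ≈ 1.2009, ∠ ≈ 33.62°
pole (1 + j133·0.002) = 1 + j0.266 → |·| ≈ 1.0348, ∠ ≈ 14.90°
|H| = 2 · 1.2009 / (1.0348) ≈ 2.321
Gain = 20 log₁₀(2.321) ≈ 7.31 dB
∠H = (33.62°) − (14.90°) = 18.72°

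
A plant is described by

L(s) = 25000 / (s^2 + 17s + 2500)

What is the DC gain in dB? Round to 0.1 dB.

L(0) = 25000 / 2500 = 10
20 log₁₀(10) ≈ 20.00 dB

20.0 dB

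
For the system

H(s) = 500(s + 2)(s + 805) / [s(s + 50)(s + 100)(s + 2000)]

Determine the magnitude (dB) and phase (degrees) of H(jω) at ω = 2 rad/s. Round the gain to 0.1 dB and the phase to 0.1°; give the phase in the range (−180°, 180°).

At s = jω = j2:
zero (s+2): 2 + j2 → |·| = √(2²+2²) = √8 ≈ 2.8284, ∠ = arctan(2/2) ≈ 45.00°
zero (s+805): 805 + j2 → |·| = √(805²+2²) = √648029 ≈ 805, ∠ = arctan(2/805) ≈ 0.14°
pole (s+50): 50 + j2 → |·| = √(50²+2²) = √2504 ≈ 50.04, ∠ = arctan(2/50) ≈ 2.29°
pole (s+100): 100 + j2 → |·| = √(100²+2²) = √10004 ≈ 100.02, ∠ = arctan(2/100) ≈ 1.15°
pole (s+2000): 2000 + j2 → |·| = √(2000²+2²) = √4000004 ≈ 2000, ∠ = arctan(2/2000) ≈ 0.06°
pole at origin: |s| = 2, ∠ = 90.00° (in denominator)
|H| = 500 · 2276.9 / 2.002e+07 ≈ 0.056866
Gain = 20 log₁₀(0.056866) ≈ -24.90 dB
∠H = 45.14° − 93.50° = -48.36°

-24.9 dB, -48.4°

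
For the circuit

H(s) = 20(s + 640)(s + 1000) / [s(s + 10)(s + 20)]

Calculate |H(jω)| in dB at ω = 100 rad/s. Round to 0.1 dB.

At s = jω = j100:
zero (s+640): 640 + j100 → |·| = √(640²+100²) = √419600 ≈ 647.77, ∠ = arctan(100/640) ≈ 8.88°
zero (s+1000): 1000 + j100 → |·| = √(1000²+100²) = √1010000 ≈ 1005, ∠ = arctan(100/1000) ≈ 5.71°
pole (s+10): 10 + j100 → |·| = √(10²+100²) = √10100 ≈ 100.5, ∠ = arctan(100/10) ≈ 84.29°
pole (s+20): 20 + j100 → |·| = √(20²+100²) = √10400 ≈ 101.98, ∠ = arctan(100/20) ≈ 78.69°
pole at origin: |s| = 100, ∠ = 90.00° (in denominator)
|H| = 20 · 6.5101e+05 / 1.0249e+06 ≈ 12.704
Gain = 20 log₁₀(12.704) ≈ 22.08 dB

22.1 dB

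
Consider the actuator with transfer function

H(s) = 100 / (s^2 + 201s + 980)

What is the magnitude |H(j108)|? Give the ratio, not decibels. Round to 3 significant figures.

0.00413

Substitute s = j108:
Numerator: 100 = 100 + j0
Denominator: (j108)^2 + 201(j108) + 980 = -10684 + j21708
|N| = √(100² + 0²) ≈ 100, ∠N ≈ 0.00°
|D| = √(10684² + 21708²) ≈ 24195, ∠D ≈ 116.20°
|H| = 100 / 24195 ≈ 0.0041331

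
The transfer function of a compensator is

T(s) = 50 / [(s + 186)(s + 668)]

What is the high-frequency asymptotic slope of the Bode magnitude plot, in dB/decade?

-40 dB/decade

Each pole contributes −20 dB/decade at high frequency; each zero contributes +20 dB/decade.
Net: 0 zero(s) − 2 pole(s) → -40 dB/decade.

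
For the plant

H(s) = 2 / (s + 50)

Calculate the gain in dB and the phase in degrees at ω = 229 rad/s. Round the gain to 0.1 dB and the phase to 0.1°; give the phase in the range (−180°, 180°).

Substitute s = j229:
Numerator: 2 = 2 + j0
Denominator: (j229) + 50 = 50 + j229
|N| = √(2² + 0²) ≈ 2, ∠N ≈ 0.00°
|D| = √(50² + 229²) ≈ 234.39, ∠D ≈ 77.68°
|H| = 2 / 234.39 ≈ 0.0085328
Gain = 20 log₁₀(0.0085328) ≈ -41.38 dB
∠H = 0.00° − 77.68° = -77.68°

-41.4 dB, -77.7°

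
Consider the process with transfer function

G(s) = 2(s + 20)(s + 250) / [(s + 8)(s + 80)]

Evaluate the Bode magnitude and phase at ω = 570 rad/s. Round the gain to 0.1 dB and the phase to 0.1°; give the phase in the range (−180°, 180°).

6.7 dB, -16.9°

At s = jω = j570:
zero (s+20): 20 + j570 → |·| = √(20²+570²) = √325300 ≈ 570.35, ∠ = arctan(570/20) ≈ 87.99°
zero (s+250): 250 + j570 → |·| = √(250²+570²) = √387400 ≈ 622.41, ∠ = arctan(570/250) ≈ 66.32°
pole (s+8): 8 + j570 → |·| = √(8²+570²) = √324964 ≈ 570.06, ∠ = arctan(570/8) ≈ 89.20°
pole (s+80): 80 + j570 → |·| = √(80²+570²) = √331300 ≈ 575.59, ∠ = arctan(570/80) ≈ 82.01°
|G| = 2 · 3.5499e+05 / 3.2812e+05 ≈ 2.1638
Gain = 20 log₁₀(2.1638) ≈ 6.70 dB
∠G = 154.31° − 171.21° = -16.90°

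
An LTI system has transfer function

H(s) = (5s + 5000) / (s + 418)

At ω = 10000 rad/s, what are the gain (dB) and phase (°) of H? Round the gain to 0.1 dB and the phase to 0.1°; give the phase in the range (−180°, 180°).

14.0 dB, -3.3°

Substitute s = j10000:
Numerator: 5(j10000) + 5000 = 5000 + j50000
Denominator: (j10000) + 418 = 418 + j10000
|N| = √(5000² + 50000²) ≈ 50249, ∠N ≈ 84.29°
|D| = √(418² + 10000²) ≈ 10009, ∠D ≈ 87.61°
|H| = 50249 / 10009 ≈ 5.0204
Gain = 20 log₁₀(5.0204) ≈ 14.01 dB
∠H = 84.29° − 87.61° = -3.32°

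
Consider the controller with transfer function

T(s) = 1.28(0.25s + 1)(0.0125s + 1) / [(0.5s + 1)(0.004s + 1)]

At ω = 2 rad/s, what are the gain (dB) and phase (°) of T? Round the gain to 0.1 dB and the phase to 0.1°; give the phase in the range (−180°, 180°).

At ω = 2 rad/s:
zero (1 + j2·0.25) = 1 + j0.5 → |·| ≈ 1.118, ∠ ≈ 26.57°
zero (1 + j2·0.0125) = 1 + j0.025 → |·| ≈ 1.0003, ∠ ≈ 1.43°
pole (1 + j2·0.5) = 1 + j1 → |·| ≈ 1.4142, ∠ ≈ 45.00°
pole (1 + j2·0.004) = 1 + j0.008 → |·| ≈ 1, ∠ ≈ 0.46°
|T| = 1.28 · 1.118 · 1.0003 / (1.4142 · 1) ≈ 1.0122
Gain = 20 log₁₀(1.0122) ≈ 0.11 dB
∠T = (26.57° + 1.43°) − (45.00° + 0.46°) = -17.46°

0.1 dB, -17.5°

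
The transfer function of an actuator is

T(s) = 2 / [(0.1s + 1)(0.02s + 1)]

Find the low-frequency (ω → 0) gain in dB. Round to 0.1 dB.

T(0) = 2 · 1 / 1 = 2
20 log₁₀(2) ≈ 6.02 dB

6.0 dB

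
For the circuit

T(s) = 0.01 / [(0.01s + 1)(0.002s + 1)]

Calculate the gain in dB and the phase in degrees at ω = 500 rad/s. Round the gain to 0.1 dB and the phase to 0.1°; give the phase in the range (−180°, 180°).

-57.2 dB, -123.7°

At ω = 500 rad/s:
pole (1 + j500·0.01) = 1 + j5 → |·| ≈ 5.099, ∠ ≈ 78.69°
pole (1 + j500·0.002) = 1 + j1 → |·| ≈ 1.4142, ∠ ≈ 45.00°
|T| = 0.01 · 1 / (5.099 · 1.4142) ≈ 0.0013868
Gain = 20 log₁₀(0.0013868) ≈ -57.16 dB
∠T = (0°) − (78.69° + 45.00°) = -123.69°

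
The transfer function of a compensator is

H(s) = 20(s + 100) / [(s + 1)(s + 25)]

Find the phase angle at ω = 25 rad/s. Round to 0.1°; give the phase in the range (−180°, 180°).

At s = jω = j25:
zero (s+100): 100 + j25 → |·| = √(100²+25²) = √10625 ≈ 103.08, ∠ = arctan(25/100) ≈ 14.04°
pole (s+1): 1 + j25 → |·| = √(1²+25²) = √626 ≈ 25.02, ∠ = arctan(25/1) ≈ 87.71°
pole (s+25): 25 + j25 → |·| = √(25²+25²) = √1250 ≈ 35.355, ∠ = arctan(25/25) ≈ 45.00°
∠H = 14.04° − 132.71° = -118.67°

-118.7°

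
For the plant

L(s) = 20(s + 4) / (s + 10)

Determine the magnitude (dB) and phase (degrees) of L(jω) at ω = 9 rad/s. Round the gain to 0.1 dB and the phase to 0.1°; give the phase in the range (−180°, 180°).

At s = jω = j9:
zero (s+4): 4 + j9 → |·| = √(4²+9²) = √97 ≈ 9.8489, ∠ = arctan(9/4) ≈ 66.04°
pole (s+10): 10 + j9 → |·| = √(10²+9²) = √181 ≈ 13.454, ∠ = arctan(9/10) ≈ 41.99°
|L| = 20 · 9.8489 / 13.454 ≈ 14.641
Gain = 20 log₁₀(14.641) ≈ 23.31 dB
∠L = 66.04° − 41.99° = 24.05°

23.3 dB, 24.1°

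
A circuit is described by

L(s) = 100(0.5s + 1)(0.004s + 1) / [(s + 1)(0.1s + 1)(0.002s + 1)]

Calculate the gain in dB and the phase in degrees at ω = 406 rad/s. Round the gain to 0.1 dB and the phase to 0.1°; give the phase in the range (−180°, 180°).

5.2 dB, -69.4°

At ω = 406 rad/s:
zero (1 + j406·0.5) = 1 + j203 → |·| ≈ 203, ∠ ≈ 89.72°
zero (1 + j406·0.004) = 1 + j1.624 → |·| ≈ 1.9072, ∠ ≈ 58.38°
pole (1 + j406·1) = 1 + j406 → |·| ≈ 406, ∠ ≈ 89.86°
pole (1 + j406·0.1) = 1 + j40.6 → |·| ≈ 40.612, ∠ ≈ 88.59°
pole (1 + j406·0.002) = 1 + j0.812 → |·| ≈ 1.2882, ∠ ≈ 39.08°
|L| = 100 · 203 · 1.9072 / (406 · 40.612 · 1.2882) ≈ 1.8228
Gain = 20 log₁₀(1.8228) ≈ 5.21 dB
∠L = (89.72° + 58.38°) − (89.86° + 88.59° + 39.08°) = -69.43°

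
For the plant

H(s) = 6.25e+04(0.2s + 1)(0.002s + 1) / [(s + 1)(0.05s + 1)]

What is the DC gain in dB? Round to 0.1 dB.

H(0) = 6.25e+04 · 1 / 1 = 62500
20 log₁₀(62500) ≈ 95.92 dB

95.9 dB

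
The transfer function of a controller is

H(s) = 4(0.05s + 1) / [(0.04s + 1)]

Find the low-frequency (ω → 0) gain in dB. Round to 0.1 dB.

12.0 dB

H(0) = 4 · 1 / 1 = 4
20 log₁₀(4) ≈ 12.04 dB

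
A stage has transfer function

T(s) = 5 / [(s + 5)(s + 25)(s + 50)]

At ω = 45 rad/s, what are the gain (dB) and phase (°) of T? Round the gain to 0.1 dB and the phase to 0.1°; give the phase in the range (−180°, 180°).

At s = jω = j45:
pole (s+5): 5 + j45 → |·| = √(5²+45²) = √2050 ≈ 45.277, ∠ = arctan(45/5) ≈ 83.66°
pole (s+25): 25 + j45 → |·| = √(25²+45²) = √2650 ≈ 51.478, ∠ = arctan(45/25) ≈ 60.95°
pole (s+50): 50 + j45 → |·| = √(50²+45²) = √4525 ≈ 67.268, ∠ = arctan(45/50) ≈ 41.99°
|T| = 5 / 1.5679e+05 ≈ 3.189e-05
Gain = 20 log₁₀(3.189e-05) ≈ -89.93 dB
∠T = 0.00° − 186.60° = -186.60° ≡ 173.40° (principal value)

-89.9 dB, 173.4°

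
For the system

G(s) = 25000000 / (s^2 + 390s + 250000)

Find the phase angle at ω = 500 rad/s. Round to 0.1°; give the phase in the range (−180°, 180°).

-90.0°

At s = jω = j500:
quadratic: (j500)² + 390·j500 + 250000 = 0 + j195000 → |·| ≈ 1.95e+05, ∠ ≈ 90.00°
∠G = 0.00° − 90.00° = -90.00°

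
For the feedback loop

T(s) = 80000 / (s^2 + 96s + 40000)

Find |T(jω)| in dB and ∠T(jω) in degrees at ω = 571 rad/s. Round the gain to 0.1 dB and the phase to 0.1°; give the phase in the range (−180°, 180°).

At s = jω = j571:
quadratic: (j571)² + 96·j571 + 40000 = -286041 + j54816 → |·| ≈ 2.9125e+05, ∠ ≈ 169.15°
|T| = 80000 / 2.9125e+05 ≈ 0.27468
Gain = 20 log₁₀(0.27468) ≈ -11.22 dB
∠T = 0.00° − 169.15° = -169.15°

-11.2 dB, -169.2°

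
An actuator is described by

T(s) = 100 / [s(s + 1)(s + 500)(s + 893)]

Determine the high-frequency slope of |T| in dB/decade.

Each pole contributes −20 dB/decade at high frequency; each zero contributes +20 dB/decade.
Net: 0 zero(s) − 4 pole(s) → -80 dB/decade.

-80 dB/decade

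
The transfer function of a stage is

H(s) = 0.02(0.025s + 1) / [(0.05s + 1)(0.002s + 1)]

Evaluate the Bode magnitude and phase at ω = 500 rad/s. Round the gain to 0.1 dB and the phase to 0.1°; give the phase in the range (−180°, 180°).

-43.0 dB, -47.3°

At ω = 500 rad/s:
zero (1 + j500·0.025) = 1 + j12.5 → |·| ≈ 12.54, ∠ ≈ 85.43°
pole (1 + j500·0.05) = 1 + j25 → |·| ≈ 25.02, ∠ ≈ 87.71°
pole (1 + j500·0.002) = 1 + j1 → |·| ≈ 1.4142, ∠ ≈ 45.00°
|H| = 0.02 · 12.54 / (25.02 · 1.4142) ≈ 0.0070881
Gain = 20 log₁₀(0.0070881) ≈ -42.99 dB
∠H = (85.43°) − (87.71° + 45.00°) = -47.28°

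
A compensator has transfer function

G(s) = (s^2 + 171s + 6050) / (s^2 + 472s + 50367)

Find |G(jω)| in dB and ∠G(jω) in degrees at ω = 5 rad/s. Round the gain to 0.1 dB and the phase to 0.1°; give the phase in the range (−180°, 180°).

Substitute s = j5:
Numerator: (j5)^2 + 171(j5) + 6050 = 6025 + j855
Denominator: (j5)^2 + 472(j5) + 50367 = 50342 + j2360
|N| = √(6025² + 855²) ≈ 6085.4, ∠N ≈ 8.08°
|D| = √(50342² + 2360²) ≈ 50397, ∠D ≈ 2.68°
|G| = 6085.4 / 50397 ≈ 0.12075
Gain = 20 log₁₀(0.12075) ≈ -18.36 dB
∠G = 8.08° − 2.68° = 5.40°

-18.4 dB, 5.4°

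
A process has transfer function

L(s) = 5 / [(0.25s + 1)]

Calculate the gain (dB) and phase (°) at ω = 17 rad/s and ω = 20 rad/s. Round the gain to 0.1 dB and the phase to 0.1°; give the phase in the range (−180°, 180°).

ω = 17: 1.2 dB, -76.8°; ω = 20: -0.2 dB, -78.7°

At ω = 17 rad/s:
pole (1 + j17·0.25) = 1 + j4.25 → |·| ≈ 4.3661, ∠ ≈ 76.76°
|L| = 5 · 1 / (4.3661) ≈ 1.1452
Gain = 20 log₁₀(1.1452) ≈ 1.18 dB
∠L = (0°) − (76.76°) = -76.76°

At ω = 20 rad/s:
pole (1 + j20·0.25) = 1 + j5 → |·| ≈ 5.099, ∠ ≈ 78.69°
|L| = 5 · 1 / (5.099) ≈ 0.98058
Gain = 20 log₁₀(0.98058) ≈ -0.17 dB
∠L = (0°) − (78.69°) = -78.69°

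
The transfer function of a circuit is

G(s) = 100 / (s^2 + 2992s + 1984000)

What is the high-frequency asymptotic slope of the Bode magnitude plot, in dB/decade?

Each pole contributes −20 dB/decade at high frequency; each zero contributes +20 dB/decade.
Net: 0 zero(s) − 2 pole(s) → -40 dB/decade.

-40 dB/decade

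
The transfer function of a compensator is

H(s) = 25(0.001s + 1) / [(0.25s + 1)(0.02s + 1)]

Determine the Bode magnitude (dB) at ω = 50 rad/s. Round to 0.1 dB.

At ω = 50 rad/s:
zero (1 + j50·0.001) = 1 + j0.05 → |·| ≈ 1.0012, ∠ ≈ 2.86°
pole (1 + j50·0.25) = 1 + j12.5 → |·| ≈ 12.54, ∠ ≈ 85.43°
pole (1 + j50·0.02) = 1 + j1 → |·| ≈ 1.4142, ∠ ≈ 45.00°
|H| = 25 · 1.0012 / (12.54 · 1.4142) ≈ 1.4114
Gain = 20 log₁₀(1.4114) ≈ 2.99 dB

3.0 dB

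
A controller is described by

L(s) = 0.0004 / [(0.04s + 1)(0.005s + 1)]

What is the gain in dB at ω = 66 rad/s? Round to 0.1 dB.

At ω = 66 rad/s:
pole (1 + j66·0.04) = 1 + j2.64 → |·| ≈ 2.823, ∠ ≈ 69.25°
pole (1 + j66·0.005) = 1 + j0.33 → |·| ≈ 1.053, ∠ ≈ 18.26°
|L| = 0.0004 · 1 / (2.823 · 1.053) ≈ 0.00013456
Gain = 20 log₁₀(0.00013456) ≈ -77.42 dB

-77.4 dB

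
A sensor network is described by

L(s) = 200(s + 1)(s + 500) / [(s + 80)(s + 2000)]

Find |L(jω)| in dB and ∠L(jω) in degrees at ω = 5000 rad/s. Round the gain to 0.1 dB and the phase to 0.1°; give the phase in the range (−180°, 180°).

45.4 dB, 17.0°

At s = jω = j5000:
zero (s+1): 1 + j5000 → |·| = √(1²+5000²) = √25000001 ≈ 5000, ∠ = arctan(5000/1) ≈ 89.99°
zero (s+500): 500 + j5000 → |·| = √(500²+5000²) = √25250000 ≈ 5024.9, ∠ = arctan(5000/500) ≈ 84.29°
pole (s+80): 80 + j5000 → |·| = √(80²+5000²) = √25006400 ≈ 5000.6, ∠ = arctan(5000/80) ≈ 89.08°
pole (s+2000): 2000 + j5000 → |·| = √(2000²+5000²) = √29000000 ≈ 5385.2, ∠ = arctan(5000/2000) ≈ 68.20°
|L| = 200 · 2.5124e+07 / 2.6929e+07 ≈ 186.59
Gain = 20 log₁₀(186.59) ≈ 45.42 dB
∠L = 174.28° − 157.28° = 17.00°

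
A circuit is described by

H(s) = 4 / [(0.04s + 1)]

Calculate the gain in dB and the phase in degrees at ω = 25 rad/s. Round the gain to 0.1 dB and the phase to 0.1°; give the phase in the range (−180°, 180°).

At ω = 25 rad/s:
pole (1 + j25·0.04) = 1 + j1 → |·| ≈ 1.4142, ∠ ≈ 45.00°
|H| = 4 · 1 / (1.4142) ≈ 2.8285
Gain = 20 log₁₀(2.8285) ≈ 9.03 dB
∠H = (0°) − (45.00°) = -45.00°

9.0 dB, -45.0°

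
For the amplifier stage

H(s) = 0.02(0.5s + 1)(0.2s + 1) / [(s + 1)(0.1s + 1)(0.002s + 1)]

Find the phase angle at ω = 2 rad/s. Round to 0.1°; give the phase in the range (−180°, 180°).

-8.2°

At ω = 2 rad/s:
zero (1 + j2·0.5) = 1 + j1 → |·| ≈ 1.4142, ∠ ≈ 45.00°
zero (1 + j2·0.2) = 1 + j0.4 → |·| ≈ 1.077, ∠ ≈ 21.80°
pole (1 + j2·1) = 1 + j2 → |·| ≈ 2.2361, ∠ ≈ 63.43°
pole (1 + j2·0.1) = 1 + j0.2 → |·| ≈ 1.0198, ∠ ≈ 11.31°
pole (1 + j2·0.002) = 1 + j0.004 → |·| ≈ 1, ∠ ≈ 0.23°
∠H = (45.00° + 21.80°) − (63.43° + 11.31° + 0.23°) = -8.17°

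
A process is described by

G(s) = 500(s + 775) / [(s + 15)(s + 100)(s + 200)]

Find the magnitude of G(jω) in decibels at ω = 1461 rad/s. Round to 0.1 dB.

-71.6 dB

At s = jω = j1461:
zero (s+775): 775 + j1461 → |·| = √(775²+1461²) = √2735146 ≈ 1653.8, ∠ = arctan(1461/775) ≈ 62.06°
pole (s+15): 15 + j1461 → |·| = √(15²+1461²) = √2134746 ≈ 1461.1, ∠ = arctan(1461/15) ≈ 89.41°
pole (s+100): 100 + j1461 → |·| = √(100²+1461²) = √2144521 ≈ 1464.4, ∠ = arctan(1461/100) ≈ 86.08°
pole (s+200): 200 + j1461 → |·| = √(200²+1461²) = √2174521 ≈ 1474.6, ∠ = arctan(1461/200) ≈ 82.21°
|G| = 500 · 1653.8 / 3.1551e+09 ≈ 0.00026208
Gain = 20 log₁₀(0.00026208) ≈ -71.63 dB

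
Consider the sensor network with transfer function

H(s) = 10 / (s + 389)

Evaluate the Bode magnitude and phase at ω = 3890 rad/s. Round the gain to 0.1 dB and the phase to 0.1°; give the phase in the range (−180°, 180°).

-51.8 dB, -84.3°

Substitute s = j3890:
Numerator: 10 = 10 + j0
Denominator: (j3890) + 389 = 389 + j3890
|N| = √(10² + 0²) ≈ 10, ∠N ≈ 0.00°
|D| = √(389² + 3890²) ≈ 3909.4, ∠D ≈ 84.29°
|H| = 10 / 3909.4 ≈ 0.0025579
Gain = 20 log₁₀(0.0025579) ≈ -51.84 dB
∠H = 0.00° − 84.29° = -84.29°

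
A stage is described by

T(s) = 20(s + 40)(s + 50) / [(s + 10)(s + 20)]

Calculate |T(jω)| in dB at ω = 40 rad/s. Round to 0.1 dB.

31.9 dB

At s = jω = j40:
zero (s+40): 40 + j40 → |·| = √(40²+40²) = √3200 ≈ 56.569, ∠ = arctan(40/40) ≈ 45.00°
zero (s+50): 50 + j40 → |·| = √(50²+40²) = √4100 ≈ 64.031, ∠ = arctan(40/50) ≈ 38.66°
pole (s+10): 10 + j40 → |·| = √(10²+40²) = √1700 ≈ 41.231, ∠ = arctan(40/10) ≈ 75.96°
pole (s+20): 20 + j40 → |·| = √(20²+40²) = √2000 ≈ 44.721, ∠ = arctan(40/20) ≈ 63.43°
|T| = 20 · 3622.2 / 1843.9 ≈ 39.288
Gain = 20 log₁₀(39.288) ≈ 31.89 dB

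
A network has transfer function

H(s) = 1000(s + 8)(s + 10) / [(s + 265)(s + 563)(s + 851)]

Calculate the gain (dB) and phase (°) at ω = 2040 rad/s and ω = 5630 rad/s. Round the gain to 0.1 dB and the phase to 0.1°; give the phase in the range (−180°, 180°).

At s = jω = j2040:
zero (s+8): 8 + j2040 → |·| = √(8²+2040²) = √4161664 ≈ 2040, ∠ = arctan(2040/8) ≈ 89.78°
zero (s+10): 10 + j2040 → |·| = √(10²+2040²) = √4161700 ≈ 2040, ∠ = arctan(2040/10) ≈ 89.72°
pole (s+265): 265 + j2040 → |·| = √(265²+2040²) = √4231825 ≈ 2057.1, ∠ = arctan(2040/265) ≈ 82.60°
pole (s+563): 563 + j2040 → |·| = √(563²+2040²) = √4478569 ≈ 2116.3, ∠ = arctan(2040/563) ≈ 74.57°
pole (s+851): 851 + j2040 → |·| = √(851²+2040²) = √4885801 ≈ 2210.4, ∠ = arctan(2040/851) ≈ 67.36°
|H| = 1000 · 4.1616e+06 / 9.6228e+09 ≈ 0.43247
Gain = 20 log₁₀(0.43247) ≈ -7.28 dB
∠H = 179.50° − 224.53° = -45.03°

At s = jω = j5630:
zero (s+8): 8 + j5630 → |·| = √(8²+5630²) = √31696964 ≈ 5630, ∠ = arctan(5630/8) ≈ 89.92°
zero (s+10): 10 + j5630 → |·| = √(10²+5630²) = √31697000 ≈ 5630, ∠ = arctan(5630/10) ≈ 89.90°
pole (s+265): 265 + j5630 → |·| = √(265²+5630²) = √31767125 ≈ 5636.2, ∠ = arctan(5630/265) ≈ 87.31°
pole (s+563): 563 + j5630 → |·| = √(563²+5630²) = √32013869 ≈ 5658.1, ∠ = arctan(5630/563) ≈ 84.29°
pole (s+851): 851 + j5630 → |·| = √(851²+5630²) = √32421101 ≈ 5694, ∠ = arctan(5630/851) ≈ 81.40°
|H| = 1000 · 3.1697e+07 / 1.8158e+11 ≈ 0.17456
Gain = 20 log₁₀(0.17456) ≈ -15.16 dB
∠H = 179.82° − 253.00° = -73.18°

ω = 2040: -7.3 dB, -45.0°; ω = 5630: -15.2 dB, -73.2°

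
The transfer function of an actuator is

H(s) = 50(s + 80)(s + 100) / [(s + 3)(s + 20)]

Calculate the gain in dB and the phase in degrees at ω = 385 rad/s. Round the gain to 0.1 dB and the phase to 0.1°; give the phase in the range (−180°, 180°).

34.4 dB, -22.9°

At s = jω = j385:
zero (s+80): 80 + j385 → |·| = √(80²+385²) = √154625 ≈ 393.22, ∠ = arctan(385/80) ≈ 78.26°
zero (s+100): 100 + j385 → |·| = √(100²+385²) = √158225 ≈ 397.78, ∠ = arctan(385/100) ≈ 75.44°
pole (s+3): 3 + j385 → |·| = √(3²+385²) = √148234 ≈ 385.01, ∠ = arctan(385/3) ≈ 89.55°
pole (s+20): 20 + j385 → |·| = √(20²+385²) = √148625 ≈ 385.52, ∠ = arctan(385/20) ≈ 87.03°
|H| = 50 · 1.5642e+05 / 1.4843e+05 ≈ 52.692
Gain = 20 log₁₀(52.692) ≈ 34.43 dB
∠H = 153.70° − 176.58° = -22.88°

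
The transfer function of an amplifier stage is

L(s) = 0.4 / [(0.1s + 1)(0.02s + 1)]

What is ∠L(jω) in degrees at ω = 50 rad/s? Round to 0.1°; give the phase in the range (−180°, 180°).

-123.7°

At ω = 50 rad/s:
pole (1 + j50·0.1) = 1 + j5 → |·| ≈ 5.099, ∠ ≈ 78.69°
pole (1 + j50·0.02) = 1 + j1 → |·| ≈ 1.4142, ∠ ≈ 45.00°
∠L = (0°) − (78.69° + 45.00°) = -123.69°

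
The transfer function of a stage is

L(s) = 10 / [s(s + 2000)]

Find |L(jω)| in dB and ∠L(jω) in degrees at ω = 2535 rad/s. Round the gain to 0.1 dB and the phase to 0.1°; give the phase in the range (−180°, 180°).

-118.3 dB, -141.7°

At s = jω = j2535:
pole (s+2000): 2000 + j2535 → |·| = √(2000²+2535²) = √10426225 ≈ 3229, ∠ = arctan(2535/2000) ≈ 51.73°
pole at origin: |s| = 2535, ∠ = 90.00° (in denominator)
|L| = 10 / 8.1855e+06 ≈ 1.2217e-06
Gain = 20 log₁₀(1.2217e-06) ≈ -118.26 dB
∠L = 0.00° − 141.73° = -141.73°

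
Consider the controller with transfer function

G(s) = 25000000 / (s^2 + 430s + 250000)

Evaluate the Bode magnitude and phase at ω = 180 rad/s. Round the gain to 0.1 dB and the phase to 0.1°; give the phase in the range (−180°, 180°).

40.7 dB, -19.6°

At s = jω = j180:
quadratic: (j180)² + 430·j180 + 250000 = 217600 + j77400 → |·| ≈ 2.3096e+05, ∠ ≈ 19.58°
|G| = 25000000 / 2.3096e+05 ≈ 108.24
Gain = 20 log₁₀(108.24) ≈ 40.69 dB
∠G = 0.00° − 19.58° = -19.58°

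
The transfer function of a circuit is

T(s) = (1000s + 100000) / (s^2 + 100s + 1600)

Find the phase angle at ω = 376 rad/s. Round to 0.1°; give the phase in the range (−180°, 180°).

Substitute s = j376:
Numerator: 1000(j376) + 100000 = 100000 + j376000
Denominator: (j376)^2 + 100(j376) + 1600 = -139776 + j37600
|N| = √(100000² + 376000²) ≈ 3.8907e+05, ∠N ≈ 75.11°
|D| = √(139776² + 37600²) ≈ 1.4474e+05, ∠D ≈ 164.94°
∠T = 75.11° − 164.94° = -89.83°

-89.8°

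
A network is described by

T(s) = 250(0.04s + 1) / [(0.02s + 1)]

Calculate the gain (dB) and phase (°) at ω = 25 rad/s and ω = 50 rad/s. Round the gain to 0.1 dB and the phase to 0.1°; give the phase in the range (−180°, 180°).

At ω = 25 rad/s:
zero (1 + j25·0.04) = 1 + j1 → |·| ≈ 1.4142, ∠ ≈ 45.00°
pole (1 + j25·0.02) = 1 + j0.5 → |·| ≈ 1.118, ∠ ≈ 26.57°
|T| = 250 · 1.4142 / (1.118) ≈ 316.23
Gain = 20 log₁₀(316.23) ≈ 50.00 dB
∠T = (45.00°) − (26.57°) = 18.43°

At ω = 50 rad/s:
zero (1 + j50·0.04) = 1 + j2 → |·| ≈ 2.2361, ∠ ≈ 63.43°
pole (1 + j50·0.02) = 1 + j1 → |·| ≈ 1.4142, ∠ ≈ 45.00°
|T| = 250 · 2.2361 / (1.4142) ≈ 395.29
Gain = 20 log₁₀(395.29) ≈ 51.94 dB
∠T = (63.43°) − (45.00°) = 18.43°

ω = 25: 50.0 dB, 18.4°; ω = 50: 51.9 dB, 18.4°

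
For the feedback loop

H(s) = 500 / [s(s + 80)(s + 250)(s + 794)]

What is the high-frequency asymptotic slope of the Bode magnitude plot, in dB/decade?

Each pole contributes −20 dB/decade at high frequency; each zero contributes +20 dB/decade.
Net: 0 zero(s) − 4 pole(s) → -80 dB/decade.

-80 dB/decade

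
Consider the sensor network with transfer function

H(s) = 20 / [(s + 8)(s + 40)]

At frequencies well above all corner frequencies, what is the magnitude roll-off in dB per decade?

-40 dB/decade

Each pole contributes −20 dB/decade at high frequency; each zero contributes +20 dB/decade.
Net: 0 zero(s) − 2 pole(s) → -40 dB/decade.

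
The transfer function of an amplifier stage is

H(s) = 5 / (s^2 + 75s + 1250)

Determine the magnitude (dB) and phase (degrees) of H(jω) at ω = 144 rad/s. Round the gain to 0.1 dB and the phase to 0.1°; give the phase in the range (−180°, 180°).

Substitute s = j144:
Numerator: 5 = 5 + j0
Denominator: (j144)^2 + 75(j144) + 1250 = -19486 + j10800
|N| = √(5² + 0²) ≈ 5, ∠N ≈ 0.00°
|D| = √(19486² + 10800²) ≈ 22279, ∠D ≈ 151.00°
|H| = 5 / 22279 ≈ 0.00022443
Gain = 20 log₁₀(0.00022443) ≈ -72.98 dB
∠H = 0.00° − 151.00° = -151.00°

-73.0 dB, -151.0°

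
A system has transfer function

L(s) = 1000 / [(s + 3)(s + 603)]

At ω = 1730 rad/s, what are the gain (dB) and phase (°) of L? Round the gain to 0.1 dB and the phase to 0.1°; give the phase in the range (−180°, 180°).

-70.0 dB, -160.7°

At s = jω = j1730:
pole (s+3): 3 + j1730 → |·| = √(3²+1730²) = √2992909 ≈ 1730, ∠ = arctan(1730/3) ≈ 89.90°
pole (s+603): 603 + j1730 → |·| = √(603²+1730²) = √3356509 ≈ 1832.1, ∠ = arctan(1730/603) ≈ 70.78°
|L| = 1000 / 3.1695e+06 ≈ 0.00031551
Gain = 20 log₁₀(0.00031551) ≈ -70.02 dB
∠L = 0.00° − 160.68° = -160.68°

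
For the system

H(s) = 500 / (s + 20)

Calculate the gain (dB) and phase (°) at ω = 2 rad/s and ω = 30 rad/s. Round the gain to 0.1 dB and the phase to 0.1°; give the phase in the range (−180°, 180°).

At s = jω = j2:
pole (s+20): 20 + j2 → |·| = √(20²+2²) = √404 ≈ 20.1, ∠ = arctan(2/20) ≈ 5.71°
|H| = 500 / 20.1 ≈ 24.876
Gain = 20 log₁₀(24.876) ≈ 27.92 dB
∠H = 0.00° − 5.71° = -5.71°

At s = jω = j30:
pole (s+20): 20 + j30 → |·| = √(20²+30²) = √1300 ≈ 36.056, ∠ = arctan(30/20) ≈ 56.31°
|H| = 500 / 36.056 ≈ 13.867
Gain = 20 log₁₀(13.867) ≈ 22.84 dB
∠H = 0.00° − 56.31° = -56.31°

ω = 2: 27.9 dB, -5.7°; ω = 30: 22.8 dB, -56.3°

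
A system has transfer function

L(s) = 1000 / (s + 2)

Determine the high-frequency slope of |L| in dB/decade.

-20 dB/decade

Each pole contributes −20 dB/decade at high frequency; each zero contributes +20 dB/decade.
Net: 0 zero(s) − 1 pole(s) → -20 dB/decade.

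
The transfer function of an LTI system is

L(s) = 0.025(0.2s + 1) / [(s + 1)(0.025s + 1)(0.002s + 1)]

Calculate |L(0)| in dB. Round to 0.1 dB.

-32.0 dB

L(0) = 0.025 · 1 / 1 = 0.025
20 log₁₀(0.025) ≈ -32.04 dB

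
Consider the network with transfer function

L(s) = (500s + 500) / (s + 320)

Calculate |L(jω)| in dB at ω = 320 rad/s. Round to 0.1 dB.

Substitute s = j320:
Numerator: 500(j320) + 500 = 500 + j160000
Denominator: (j320) + 320 = 320 + j320
|N| = √(500² + 160000²) ≈ 1.6e+05, ∠N ≈ 89.82°
|D| = √(320² + 320²) ≈ 452.55, ∠D ≈ 45.00°
|L| = 1.6e+05 / 452.55 ≈ 353.55
Gain = 20 log₁₀(353.55) ≈ 50.97 dB

51.0 dB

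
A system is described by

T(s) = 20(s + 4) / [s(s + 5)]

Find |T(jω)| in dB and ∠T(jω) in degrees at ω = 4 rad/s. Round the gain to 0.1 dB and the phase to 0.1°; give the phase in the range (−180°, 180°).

At s = jω = j4:
zero (s+4): 4 + j4 → |·| = √(4²+4²) = √32 ≈ 5.6569, ∠ = arctan(4/4) ≈ 45.00°
pole (s+5): 5 + j4 → |·| = √(5²+4²) = √41 ≈ 6.4031, ∠ = arctan(4/5) ≈ 38.66°
pole at origin: |s| = 4, ∠ = 90.00° (in denominator)
|T| = 20 · 5.6569 / 25.612 ≈ 4.4174
Gain = 20 log₁₀(4.4174) ≈ 12.90 dB
∠T = 45.00° − 128.66° = -83.66°

12.9 dB, -83.7°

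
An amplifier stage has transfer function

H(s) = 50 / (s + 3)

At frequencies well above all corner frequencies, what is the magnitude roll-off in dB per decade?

-20 dB/decade

Each pole contributes −20 dB/decade at high frequency; each zero contributes +20 dB/decade.
Net: 0 zero(s) − 1 pole(s) → -20 dB/decade.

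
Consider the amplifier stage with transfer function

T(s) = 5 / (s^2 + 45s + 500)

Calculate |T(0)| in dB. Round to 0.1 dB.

T(0) = 5 / 500 = 0.01
20 log₁₀(0.01) ≈ -40.00 dB

-40.0 dB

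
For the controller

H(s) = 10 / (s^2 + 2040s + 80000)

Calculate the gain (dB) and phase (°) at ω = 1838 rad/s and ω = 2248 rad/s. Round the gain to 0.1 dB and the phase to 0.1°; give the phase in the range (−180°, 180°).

Substitute s = j1838:
Numerator: 10 = 10 + j0
Denominator: (j1838)^2 + 2040(j1838) + 80000 = -3298244 + j3749520
|N| = √(10² + 0²) ≈ 10, ∠N ≈ 0.00°
|D| = √(3298244² + 3749520²) ≈ 4.9937e+06, ∠D ≈ 131.34°
|H| = 10 / 4.9937e+06 ≈ 2.0025e-06
Gain = 20 log₁₀(2.0025e-06) ≈ -113.97 dB
∠H = 0.00° − 131.34° = -131.34°

Substitute s = j2248:
Numerator: 10 = 10 + j0
Denominator: (j2248)^2 + 2040(j2248) + 80000 = -4973504 + j4585920
|N| = √(10² + 0²) ≈ 10, ∠N ≈ 0.00°
|D| = √(4973504² + 4585920²) ≈ 6.7651e+06, ∠D ≈ 137.32°
|H| = 10 / 6.7651e+06 ≈ 1.4782e-06
Gain = 20 log₁₀(1.4782e-06) ≈ -116.61 dB
∠H = 0.00° − 137.32° = -137.32°

ω = 1838: -114.0 dB, -131.3°; ω = 2248: -116.6 dB, -137.3°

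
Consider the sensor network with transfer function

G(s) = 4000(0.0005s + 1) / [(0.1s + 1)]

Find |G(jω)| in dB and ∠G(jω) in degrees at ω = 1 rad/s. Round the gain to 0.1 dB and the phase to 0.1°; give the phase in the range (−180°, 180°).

At ω = 1 rad/s:
zero (1 + j1·0.0005) = 1 + j0.0005 → |·| ≈ 1, ∠ ≈ 0.03°
pole (1 + j1·0.1) = 1 + j0.1 → |·| ≈ 1.005, ∠ ≈ 5.71°
|G| = 4000 · 1 / (1.005) ≈ 3980.1
Gain = 20 log₁₀(3980.1) ≈ 72.00 dB
∠G = (0.03°) − (5.71°) = -5.68°

72.0 dB, -5.7°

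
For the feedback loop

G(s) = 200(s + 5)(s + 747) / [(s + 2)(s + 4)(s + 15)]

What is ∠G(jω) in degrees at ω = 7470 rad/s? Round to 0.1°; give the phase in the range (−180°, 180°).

At s = jω = j7470:
zero (s+5): 5 + j7470 → |·| = √(5²+7470²) = √55800925 ≈ 7470, ∠ = arctan(7470/5) ≈ 89.96°
zero (s+747): 747 + j7470 → |·| = √(747²+7470²) = √56358909 ≈ 7507.3, ∠ = arctan(7470/747) ≈ 84.29°
pole (s+2): 2 + j7470 → |·| = √(2²+7470²) = √55800904 ≈ 7470, ∠ = arctan(7470/2) ≈ 89.98°
pole (s+4): 4 + j7470 → |·| = √(4²+7470²) = √55800916 ≈ 7470, ∠ = arctan(7470/4) ≈ 89.97°
pole (s+15): 15 + j7470 → |·| = √(15²+7470²) = √55801125 ≈ 7470, ∠ = arctan(7470/15) ≈ 89.88°
∠G = 174.25° − 269.83° = -95.58°

-95.6°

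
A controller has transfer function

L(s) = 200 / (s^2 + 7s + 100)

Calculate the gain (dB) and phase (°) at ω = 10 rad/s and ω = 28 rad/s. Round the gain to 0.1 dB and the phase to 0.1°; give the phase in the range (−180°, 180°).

At s = jω = j10:
quadratic: (j10)² + 7·j10 + 100 = 0 + j70 → |·| ≈ 70, ∠ ≈ 90.00°
|L| = 200 / 70 ≈ 2.8571
Gain = 20 log₁₀(2.8571) ≈ 9.12 dB
∠L = 0.00° − 90.00° = -90.00°

At s = jω = j28:
quadratic: (j28)² + 7·j28 + 100 = -684 + j196 → |·| ≈ 711.53, ∠ ≈ 164.01°
|L| = 200 / 711.53 ≈ 0.28108
Gain = 20 log₁₀(0.28108) ≈ -11.02 dB
∠L = 0.00° − 164.01° = -164.01°

ω = 10: 9.1 dB, -90.0°; ω = 28: -11.0 dB, -164.0°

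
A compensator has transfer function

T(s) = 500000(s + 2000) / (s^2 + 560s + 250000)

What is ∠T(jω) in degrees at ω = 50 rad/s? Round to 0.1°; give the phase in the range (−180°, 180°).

-5.0°

At s = jω = j50:
zero (s+2000): 2000 + j50 → |·| = √(2000²+50²) = √4002500 ≈ 2000.6, ∠ = arctan(50/2000) ≈ 1.43°
quadratic: (j50)² + 560·j50 + 250000 = 247500 + j28000 → |·| ≈ 2.4908e+05, ∠ ≈ 6.45°
∠T = 1.43° − 6.45° = -5.02°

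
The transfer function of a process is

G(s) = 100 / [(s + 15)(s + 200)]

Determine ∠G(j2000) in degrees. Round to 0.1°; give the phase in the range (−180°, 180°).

At s = jω = j2000:
pole (s+15): 15 + j2000 → |·| = √(15²+2000²) = √4000225 ≈ 2000.1, ∠ = arctan(2000/15) ≈ 89.57°
pole (s+200): 200 + j2000 → |·| = √(200²+2000²) = √4040000 ≈ 2010, ∠ = arctan(2000/200) ≈ 84.29°
∠G = 0.00° − 173.86° = -173.86°

-173.9°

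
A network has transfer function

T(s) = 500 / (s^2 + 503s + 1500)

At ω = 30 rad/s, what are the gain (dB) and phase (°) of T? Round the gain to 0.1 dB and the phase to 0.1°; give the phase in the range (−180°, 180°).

Substitute s = j30:
Numerator: 500 = 500 + j0
Denominator: (j30)^2 + 503(j30) + 1500 = 600 + j15090
|N| = √(500² + 0²) ≈ 500, ∠N ≈ 0.00°
|D| = √(600² + 15090²) ≈ 15102, ∠D ≈ 87.72°
|T| = 500 / 15102 ≈ 0.033108
Gain = 20 log₁₀(0.033108) ≈ -29.60 dB
∠T = 0.00° − 87.72° = -87.72°

-29.6 dB, -87.7°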